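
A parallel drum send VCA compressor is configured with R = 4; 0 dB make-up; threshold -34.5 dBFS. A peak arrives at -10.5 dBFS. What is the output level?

The input is 24 dB above the -34.5 dBFS threshold.
At 4:1 the overshoot is divided by 4, leaving 6 dB above threshold.
So the level is -34.5 + 6 = -28.5 dBFS.

-28.5 dBFS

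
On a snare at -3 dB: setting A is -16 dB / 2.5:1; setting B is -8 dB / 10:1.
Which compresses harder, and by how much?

A: overshoot 13 dB → output overshoot 5.2 dB → GR 7.8 dB.
B: overshoot 5 dB → output overshoot 0.5 dB → GR 4.5 dB.
A applies 3.3 dB more gain reduction.

A, by 3.3 dB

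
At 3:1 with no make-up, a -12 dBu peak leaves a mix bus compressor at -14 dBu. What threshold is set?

Input is 3 dB above T (since output overshoot × R = input overshoot: (-14 − T)·3 = -12 − T gives T = -15 dBu).
Check: -15 + (-12 − (-15))/3 = -15 + 1 = -14 dBu. ✓

-15 dBu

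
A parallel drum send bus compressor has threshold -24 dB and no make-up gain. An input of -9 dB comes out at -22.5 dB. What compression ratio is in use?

10:1

Input overshoot = -9 − (-24) = 15 dB; output overshoot = -22.5 − (-24) = 1.5 dB.
Ratio = 15 / 1.5 = 10.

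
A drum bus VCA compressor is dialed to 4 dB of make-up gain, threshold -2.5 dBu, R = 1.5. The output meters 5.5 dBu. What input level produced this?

Before make-up, the level was 5.5 − 4 = 1.5 dBu.
That's 4 dB above the -2.5 dBu threshold.
Before 1.5:1 compression the overshoot was 4 × 1.5 = 6 dB, so input = -2.5 + 6 = 3.5 dBu.

3.5 dBu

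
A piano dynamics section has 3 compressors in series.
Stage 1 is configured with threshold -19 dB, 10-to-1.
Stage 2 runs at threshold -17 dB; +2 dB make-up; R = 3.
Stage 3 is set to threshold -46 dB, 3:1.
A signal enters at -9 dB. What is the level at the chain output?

Stage 1: -9 dB is 10 dB over -19 dB; at 10:1 that becomes 1 dB over, giving -18 dB.
Stage 2: -18 dB is at or below the -17 dB threshold — no compression; make-up brings it to -16 dB.
Stage 3: overshoot 30 dB → 30/3 = 10 dB → -36 dB.

-36 dB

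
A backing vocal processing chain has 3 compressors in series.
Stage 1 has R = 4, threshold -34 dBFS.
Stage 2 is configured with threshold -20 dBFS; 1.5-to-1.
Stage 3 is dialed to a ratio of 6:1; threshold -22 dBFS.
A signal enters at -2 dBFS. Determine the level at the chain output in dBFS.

-26 dBFS

Stage 1: overshoot 32 dB → 32/4 = 8 dB → -26 dBFS.
Stage 2: below threshold (-26 ≤ -20); passes unchanged; output -26 dBFS.
Stage 3: -26 dBFS is at or below the -22 dBFS threshold — no compression; output -26 dBFS.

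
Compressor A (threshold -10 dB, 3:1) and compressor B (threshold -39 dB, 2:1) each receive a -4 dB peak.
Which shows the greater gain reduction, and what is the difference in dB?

B, by 13.5 dB

A: overshoot 6 dB → output overshoot 2 dB → GR 4 dB.
B: overshoot 35 dB → output overshoot 17.5 dB → GR 17.5 dB.
Difference: 13.5 dB in favour of B.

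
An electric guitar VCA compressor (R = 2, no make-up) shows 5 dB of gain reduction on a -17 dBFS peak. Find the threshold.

-27 dBFS

Gain reduction = -17 − (-22) = 5 dB; output overshoot = GR / (R − 1) = 5 / 1 = 5 dB.
Threshold = output − output overshoot = -22 − 5 = -27 dBFS.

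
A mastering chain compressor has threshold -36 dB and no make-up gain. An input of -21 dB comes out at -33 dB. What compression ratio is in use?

Input overshoot = -21 − (-36) = 15 dB; output overshoot = -33 − (-36) = 3 dB.
Ratio = 15 / 3 = 5.

5:1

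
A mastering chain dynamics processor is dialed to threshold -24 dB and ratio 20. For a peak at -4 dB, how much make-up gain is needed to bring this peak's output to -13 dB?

Without make-up, output = threshold + overshoot/20 = -24 + 1 = -23 dB.
Gap to target: 10 dB.

10 dB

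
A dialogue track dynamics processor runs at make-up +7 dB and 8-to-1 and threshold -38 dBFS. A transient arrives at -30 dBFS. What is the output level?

-30 dBFS

-30 dBFS sits 8 dB over threshold.
The 8 dB excess becomes 1 dB after 8:1 reduction.
Output = -38 + 1 = -37 dBFS; make-up adds 7 dB, giving -30 dBFS.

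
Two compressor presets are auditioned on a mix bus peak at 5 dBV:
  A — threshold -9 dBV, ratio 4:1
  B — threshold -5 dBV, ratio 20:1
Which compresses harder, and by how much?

A, by 1 dB

A: 14 dB over, compressed to 3.5 dB over, so 10.5 dB of GR.
B: 10 dB over, compressed to 0.5 dB over, so 9.5 dB of GR.
A applies 1 dB more gain reduction.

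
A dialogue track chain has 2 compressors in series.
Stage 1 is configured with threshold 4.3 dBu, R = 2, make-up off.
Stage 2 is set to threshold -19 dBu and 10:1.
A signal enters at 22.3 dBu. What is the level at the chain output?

-15.77 dBu

Stage 1: 22.3 dBu is 18 dB over 4.3 dBu; at 2:1 that becomes 9 dB over, giving 13.3 dBu.
Stage 2: 13.3 dBu is 32.3 dB over -19 dBu; at 10:1 that becomes 3.23 dB over, giving -15.77 dBu.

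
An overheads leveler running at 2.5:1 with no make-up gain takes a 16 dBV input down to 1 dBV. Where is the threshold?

-9 dBV

Input is 25 dB above T (since output overshoot × R = input overshoot: (1 − T)·2.5 = 16 − T gives T = -9 dBV).
Check: -9 + (16 − (-9))/2.5 = -9 + 10 = 1 dBV. ✓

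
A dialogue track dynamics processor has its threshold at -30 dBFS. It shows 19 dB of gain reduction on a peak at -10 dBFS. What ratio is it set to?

20:1

Input overshoot = -10 − (-30) = 20 dB.
Output overshoot = 20 − 19 = 1 dB.
Ratio = input overshoot / output overshoot = 20 / 1 = 20.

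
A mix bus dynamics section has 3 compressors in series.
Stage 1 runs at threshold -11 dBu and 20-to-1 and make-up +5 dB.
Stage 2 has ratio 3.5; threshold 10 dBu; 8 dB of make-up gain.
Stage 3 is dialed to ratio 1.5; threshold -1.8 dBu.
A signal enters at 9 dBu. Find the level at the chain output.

1.4 dBu

Stage 1: overshoot 20 dB → 20/20 = 1 dB → -10 dBu; +5 dB make-up → -5 dBu.
Stage 2: -5 dBu ≤ 10 dBu, so stage 2 doesn't engage; make-up brings it to 3 dBu.
Stage 3: 4.8 dB above -1.8 dBu, reduced 1.5:1 to 3.2 dB above → 1.4 dBu.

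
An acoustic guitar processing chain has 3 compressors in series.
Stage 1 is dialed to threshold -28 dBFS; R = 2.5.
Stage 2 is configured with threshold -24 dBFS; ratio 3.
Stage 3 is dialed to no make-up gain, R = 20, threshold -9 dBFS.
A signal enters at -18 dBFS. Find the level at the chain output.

-24 dBFS

Stage 1: -18 dBFS is 10 dB over -28 dBFS; at 2.5:1 that becomes 4 dB over, giving -24 dBFS.
Stage 2: below threshold (-24 ≤ -24); passes unchanged; output -24 dBFS.
Stage 3: -24 dBFS is at or below the -9 dBFS threshold — no compression; output -24 dBFS.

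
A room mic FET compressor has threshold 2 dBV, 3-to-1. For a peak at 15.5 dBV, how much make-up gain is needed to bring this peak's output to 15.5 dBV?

Overshoot 13.5 dB → 13.5/3 = 4.5 dB after compression, so the compressed level is 2 + 4.5 = 6.5 dBV.
Make-up = target − compressed = 15.5 − 6.5 = 9 dB.

9 dB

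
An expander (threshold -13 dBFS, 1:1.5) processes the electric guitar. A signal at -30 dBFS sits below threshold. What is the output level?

-38.5 dBFS

Undershoot = (-13) − (-30) = 17 dB.
At 1:1.5, that expands to 25.5 dB under threshold.
Output = -13 − 25.5 = -38.5 dBFS.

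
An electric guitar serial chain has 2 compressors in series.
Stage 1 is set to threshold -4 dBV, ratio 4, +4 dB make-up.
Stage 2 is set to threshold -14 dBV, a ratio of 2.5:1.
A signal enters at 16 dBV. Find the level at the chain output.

-6.4 dBV

Stage 1: 20 dB above -4 dBV, reduced 4:1 to 5 dB above → 1 dBV; +4 dB make-up → 5 dBV.
Stage 2: 5 dBV is 19 dB over -14 dBV; at 2.5:1 that becomes 7.6 dB over, giving -6.4 dBV.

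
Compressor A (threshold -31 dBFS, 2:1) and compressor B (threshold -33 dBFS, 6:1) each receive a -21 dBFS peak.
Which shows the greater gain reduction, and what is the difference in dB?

A: GR = 10 − 10/2 = 5 dB.
B: GR = 12 − 12/6 = 10 dB.
B reduces 5 dB more.

B, by 5 dB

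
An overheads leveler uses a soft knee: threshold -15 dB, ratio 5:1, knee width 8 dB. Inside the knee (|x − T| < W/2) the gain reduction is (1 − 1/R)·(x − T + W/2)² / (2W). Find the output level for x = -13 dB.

x − T + W/2 = -13 − (-15) + 4 = 6.
GR = (1 − 1/5) × 6² / 16 = 0.8 × 36 / 16 = 1.8 dB.
Output = -13 − 1.8 = -14.8 dB.

-14.8 dB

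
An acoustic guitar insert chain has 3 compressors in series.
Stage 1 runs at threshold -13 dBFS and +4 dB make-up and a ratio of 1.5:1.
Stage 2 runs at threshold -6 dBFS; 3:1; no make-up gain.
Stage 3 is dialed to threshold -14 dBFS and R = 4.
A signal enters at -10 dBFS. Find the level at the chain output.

Stage 1: -10 dBFS is 3 dB over -13 dBFS; at 1.5:1 that becomes 2 dB over, giving -11 dBFS; +4 dB make-up → -7 dBFS.
Stage 2: -7 dBFS ≤ -6 dBFS, so stage 2 doesn't engage; output -7 dBFS.
Stage 3: -7 dBFS is 7 dB over -14 dBFS; at 4:1 that becomes 1.75 dB over, giving -12.25 dBFS.

-12.25 dBFS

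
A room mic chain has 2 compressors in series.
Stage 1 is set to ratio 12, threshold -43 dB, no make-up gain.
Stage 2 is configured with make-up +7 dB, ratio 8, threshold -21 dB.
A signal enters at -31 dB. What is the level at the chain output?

-35 dB

Stage 1: overshoot 12 dB → 12/12 = 1 dB → -42 dB.
Stage 2: below threshold (-42 ≤ -21); passes unchanged; make-up brings it to -35 dB.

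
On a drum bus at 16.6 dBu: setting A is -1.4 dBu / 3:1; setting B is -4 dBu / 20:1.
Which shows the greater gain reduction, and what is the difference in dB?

A: overshoot 18 dB → output overshoot 6 dB → GR 12 dB.
B: overshoot 20.6 dB → output overshoot 1.03 dB → GR 19.57 dB.
Difference: 7.57 dB in favour of B.

B, by 7.57 dB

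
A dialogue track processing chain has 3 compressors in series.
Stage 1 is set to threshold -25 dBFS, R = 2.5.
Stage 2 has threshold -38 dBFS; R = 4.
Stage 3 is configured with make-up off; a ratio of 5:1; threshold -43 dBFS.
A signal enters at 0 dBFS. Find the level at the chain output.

-40.85 dBFS

Stage 1: 0 dBFS is 25 dB over -25 dBFS; at 2.5:1 that becomes 10 dB over, giving -15 dBFS.
Stage 2: 23 dB above -38 dBFS, reduced 4:1 to 5.75 dB above → -32.25 dBFS.
Stage 3: overshoot 10.75 dB → 10.75/5 = 2.15 dB → -40.85 dBFS.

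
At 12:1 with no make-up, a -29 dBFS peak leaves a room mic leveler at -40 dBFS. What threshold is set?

-41 dBFS

Input is 12 dB above T (since output overshoot × R = input overshoot: (-40 − T)·12 = -29 − T gives T = -41 dBFS).
Check: -41 + (-29 − (-41))/12 = -41 + 1 = -40 dBFS. ✓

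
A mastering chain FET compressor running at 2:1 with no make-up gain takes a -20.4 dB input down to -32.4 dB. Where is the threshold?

-44.4 dB

Gain reduction = -20.4 − (-32.4) = 12 dB; output overshoot = GR / (R − 1) = 12 / 1 = 12 dB.
Threshold = output − output overshoot = -32.4 − 12 = -44.4 dB.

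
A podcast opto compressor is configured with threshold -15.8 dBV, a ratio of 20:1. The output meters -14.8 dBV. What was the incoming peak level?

The compressed level sits -14.8 − (-15.8) = 1 dB over threshold.
Undo the ratio: input overshoot = 1 × 20 = 20 dB, giving input = 4.2 dBV.

4.2 dBV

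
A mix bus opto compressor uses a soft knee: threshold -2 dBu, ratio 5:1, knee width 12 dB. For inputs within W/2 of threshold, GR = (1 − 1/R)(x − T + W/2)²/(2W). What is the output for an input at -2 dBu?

x − T + W/2 = -2 − (-2) + 6 = 6.
GR = (1 − 1/5) × 6² / 24 = 0.8 × 36 / 24 = 1.2 dB.
Output = -2 − 1.2 = -3.2 dBu.

-3.2 dBu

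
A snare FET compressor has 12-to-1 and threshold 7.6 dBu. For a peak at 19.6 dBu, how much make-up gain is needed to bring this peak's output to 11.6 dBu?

Without make-up, output = threshold + overshoot/12 = 7.6 + 1 = 8.6 dBu.
Gap to target: 3 dB.

3 dB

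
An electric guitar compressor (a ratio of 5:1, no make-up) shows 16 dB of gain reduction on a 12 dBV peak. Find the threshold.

Input is 20 dB above T (since output overshoot × R = input overshoot: (-4 − T)·5 = 12 − T gives T = -8 dBV).
Check: -8 + (12 − (-8))/5 = -8 + 4 = -4 dBV. ✓

-8 dBV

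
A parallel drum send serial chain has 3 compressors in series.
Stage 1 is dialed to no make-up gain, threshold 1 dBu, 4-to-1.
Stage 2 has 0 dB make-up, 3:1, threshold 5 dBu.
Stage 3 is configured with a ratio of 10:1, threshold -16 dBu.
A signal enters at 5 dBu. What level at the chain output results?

-14.2 dBu

Stage 1: 4 dB above 1 dBu, reduced 4:1 to 1 dB above → 2 dBu.
Stage 2: 2 dBu is at or below the 5 dBu threshold — no compression; output 2 dBu.
Stage 3: 2 dBu is 18 dB over -16 dBu; at 10:1 that becomes 1.8 dB over, giving -14.2 dBu.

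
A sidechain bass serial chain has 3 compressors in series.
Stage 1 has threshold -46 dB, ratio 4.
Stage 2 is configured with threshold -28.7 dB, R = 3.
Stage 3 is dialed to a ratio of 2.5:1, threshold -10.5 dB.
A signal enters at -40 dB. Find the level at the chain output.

Stage 1: overshoot 6 dB → 6/4 = 1.5 dB → -44.5 dB.
Stage 2: -44.5 dB is at or below the -28.7 dB threshold — no compression; output -44.5 dB.
Stage 3: -44.5 dB ≤ -10.5 dB, so stage 3 doesn't engage; output -44.5 dB.

-44.5 dB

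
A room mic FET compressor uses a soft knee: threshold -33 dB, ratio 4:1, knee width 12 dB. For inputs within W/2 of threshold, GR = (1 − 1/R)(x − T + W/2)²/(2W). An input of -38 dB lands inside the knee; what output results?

x − T + W/2 = -38 − (-33) + 6 = 1.
GR = (1 − 1/4) × 1² / 24 = 0.75 × 1 / 24 = 0.03125 dB.
Output = -38 − 0.03125 = -38.03125 dB.

-38.03125 dB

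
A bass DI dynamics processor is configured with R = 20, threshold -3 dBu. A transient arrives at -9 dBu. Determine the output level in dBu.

-9 dBu

-9 dBu is 6 dB below the -3 dBu threshold, so no gain reduction is applied.
Output = input = -9 dBu.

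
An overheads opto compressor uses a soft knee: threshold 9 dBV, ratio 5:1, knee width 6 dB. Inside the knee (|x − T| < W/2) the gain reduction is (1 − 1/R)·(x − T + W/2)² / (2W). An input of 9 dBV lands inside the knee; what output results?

8.4 dBV

x − T + W/2 = 9 − 9 + 3 = 3.
GR = (1 − 1/5) × 3² / 12 = 0.8 × 9 / 12 = 0.6 dB.
Output = 9 − 0.6 = 8.4 dBV.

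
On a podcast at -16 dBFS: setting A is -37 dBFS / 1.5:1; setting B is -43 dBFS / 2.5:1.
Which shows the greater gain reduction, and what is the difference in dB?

A: 21 dB over, compressed to 14 dB over, so 7 dB of GR.
B: 27 dB over, compressed to 10.8 dB over, so 16.2 dB of GR.
Difference: 9.2 dB in favour of B.

B, by 9.2 dB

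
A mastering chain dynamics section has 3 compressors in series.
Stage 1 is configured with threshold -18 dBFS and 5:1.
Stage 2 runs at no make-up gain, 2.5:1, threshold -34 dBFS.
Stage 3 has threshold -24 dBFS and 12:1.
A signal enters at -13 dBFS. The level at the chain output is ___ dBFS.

Stage 1: 5 dB above -18 dBFS, reduced 5:1 to 1 dB above → -17 dBFS.
Stage 2: 17 dB above -34 dBFS, reduced 2.5:1 to 6.8 dB above → -27.2 dBFS.
Stage 3: -27.2 dBFS ≤ -24 dBFS, so stage 3 doesn't engage; output -27.2 dBFS.

-27.2 dBFS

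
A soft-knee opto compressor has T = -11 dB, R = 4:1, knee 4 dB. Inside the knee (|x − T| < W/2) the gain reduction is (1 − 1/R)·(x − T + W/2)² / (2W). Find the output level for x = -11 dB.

x − T + W/2 = -11 − (-11) + 2 = 2.
GR = (1 − 1/4) × 2² / 8 = 0.75 × 4 / 8 = 0.375 dB.
Output = -11 − 0.375 = -11.375 dB.

-11.375 dB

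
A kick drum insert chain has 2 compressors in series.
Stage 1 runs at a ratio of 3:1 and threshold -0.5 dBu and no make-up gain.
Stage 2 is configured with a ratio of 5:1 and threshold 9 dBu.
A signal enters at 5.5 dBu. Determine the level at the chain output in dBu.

Stage 1: 5.5 dBu is 6 dB over -0.5 dBu; at 3:1 that becomes 2 dB over, giving 1.5 dBu.
Stage 2: below threshold (1.5 ≤ 9); passes unchanged; output 1.5 dBu.

1.5 dBu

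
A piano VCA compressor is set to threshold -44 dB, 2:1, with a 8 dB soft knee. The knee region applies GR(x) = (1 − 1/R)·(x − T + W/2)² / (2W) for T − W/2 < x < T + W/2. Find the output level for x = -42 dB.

-43.125 dB

x − T + W/2 = -42 − (-44) + 4 = 6.
GR = (1 − 1/2) × 6² / 16 = 0.5 × 36 / 16 = 1.125 dB.
Output = -42 − 1.125 = -43.125 dB.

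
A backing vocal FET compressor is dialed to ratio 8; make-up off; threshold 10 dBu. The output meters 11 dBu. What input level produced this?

Post-compression overshoot = 11 − 10 = 1 dB.
Input overshoot = R × output overshoot = 8 dB → input = 10 + 8 = 18 dBu.

18 dBu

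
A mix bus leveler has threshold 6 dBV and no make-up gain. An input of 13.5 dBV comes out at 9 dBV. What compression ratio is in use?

Input overshoot = 13.5 − 6 = 7.5 dB; output overshoot = 9 − 6 = 3 dB.
Ratio = 7.5 / 3 = 2.5.

2.5:1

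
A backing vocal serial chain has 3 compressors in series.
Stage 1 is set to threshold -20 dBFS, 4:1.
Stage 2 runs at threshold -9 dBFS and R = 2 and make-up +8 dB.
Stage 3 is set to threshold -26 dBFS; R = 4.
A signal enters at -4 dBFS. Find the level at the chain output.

Stage 1: overshoot 16 dB → 16/4 = 4 dB → -16 dBFS.
Stage 2: -16 dBFS is at or below the -9 dBFS threshold — no compression; make-up brings it to -8 dBFS.
Stage 3: 18 dB above -26 dBFS, reduced 4:1 to 4.5 dB above → -21.5 dBFS.

-21.5 dBFS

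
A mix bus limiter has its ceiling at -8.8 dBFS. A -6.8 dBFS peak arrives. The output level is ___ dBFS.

The limiter clamps the peak to its -8.8 dBFS ceiling.

-8.8 dBFS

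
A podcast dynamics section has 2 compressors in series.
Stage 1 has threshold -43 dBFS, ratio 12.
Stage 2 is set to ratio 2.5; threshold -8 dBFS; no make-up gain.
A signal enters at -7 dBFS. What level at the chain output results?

Stage 1: overshoot 36 dB → 36/12 = 3 dB → -40 dBFS.
Stage 2: below threshold (-40 ≤ -8); passes unchanged; output -40 dBFS.

-40 dBFS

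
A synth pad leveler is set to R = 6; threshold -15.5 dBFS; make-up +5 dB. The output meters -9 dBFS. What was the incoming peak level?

-6.5 dBFS

Remove make-up: -9 − 5 = -14 dBFS.
Post-compression overshoot = -14 − (-15.5) = 1.5 dB.
Input overshoot = R × output overshoot = 9 dB → input = -15.5 + 9 = -6.5 dBFS.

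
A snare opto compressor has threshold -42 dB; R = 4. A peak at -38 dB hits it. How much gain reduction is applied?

Overshoot = -38 − (-42) = 4 dB.
After 4:1 compression the overshoot becomes 4/4 = 1 dB.
So the signal is attenuated by 4 − 1 = 3 dB.

3 dB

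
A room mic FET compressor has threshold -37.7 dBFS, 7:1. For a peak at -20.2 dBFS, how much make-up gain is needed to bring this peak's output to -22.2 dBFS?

13 dB

The peak compresses to -37.7 + 17.5/7 = -35.2 dBFS.
To reach -22.2 dBFS requires -22.2 − (-35.2) = 13 dB of make-up.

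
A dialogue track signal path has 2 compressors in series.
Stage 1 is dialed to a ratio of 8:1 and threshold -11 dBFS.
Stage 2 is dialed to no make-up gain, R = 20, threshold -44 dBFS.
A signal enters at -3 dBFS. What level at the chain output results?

-42.3 dBFS

Stage 1: 8 dB above -11 dBFS, reduced 8:1 to 1 dB above → -10 dBFS.
Stage 2: 34 dB above -44 dBFS, reduced 20:1 to 1.7 dB above → -42.3 dBFS.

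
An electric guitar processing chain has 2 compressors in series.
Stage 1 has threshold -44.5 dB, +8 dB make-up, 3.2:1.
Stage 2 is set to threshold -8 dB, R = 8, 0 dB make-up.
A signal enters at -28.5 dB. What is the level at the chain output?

-31.5 dB

Stage 1: -28.5 dB is 16 dB over -44.5 dB; at 3.2:1 that becomes 5 dB over, giving -39.5 dB; +8 dB make-up → -31.5 dB.
Stage 2: -31.5 dB ≤ -8 dB, so stage 2 doesn't engage; output -31.5 dB.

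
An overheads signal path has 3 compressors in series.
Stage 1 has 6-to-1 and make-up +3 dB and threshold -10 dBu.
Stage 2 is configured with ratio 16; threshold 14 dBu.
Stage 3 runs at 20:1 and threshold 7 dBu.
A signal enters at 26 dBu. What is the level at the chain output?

Stage 1: overshoot 36 dB → 36/6 = 6 dB → -4 dBu; +3 dB make-up → -1 dBu.
Stage 2: -1 dBu is at or below the 14 dBu threshold — no compression; output -1 dBu.
Stage 3: -1 dBu is at or below the 7 dBu threshold — no compression; output -1 dBu.

-1 dBu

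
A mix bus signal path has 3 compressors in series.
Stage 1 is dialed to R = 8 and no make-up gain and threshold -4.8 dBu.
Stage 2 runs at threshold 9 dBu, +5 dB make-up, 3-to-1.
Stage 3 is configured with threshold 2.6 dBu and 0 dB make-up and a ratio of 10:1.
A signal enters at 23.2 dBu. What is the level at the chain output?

Stage 1: 28 dB above -4.8 dBu, reduced 8:1 to 3.5 dB above → -1.3 dBu.
Stage 2: -1.3 dBu is at or below the 9 dBu threshold — no compression; make-up brings it to 3.7 dBu.
Stage 3: overshoot 1.1 dB → 1.1/10 = 0.11 dB → 2.71 dBu.

2.71 dBu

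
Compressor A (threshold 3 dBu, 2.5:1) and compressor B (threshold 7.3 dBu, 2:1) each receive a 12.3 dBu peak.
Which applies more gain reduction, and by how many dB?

A: GR = 9.3 − 9.3/2.5 = 5.58 dB.
B: GR = 5 − 5/2 = 2.5 dB.
Difference: 3.08 dB in favour of A.

A, by 3.08 dB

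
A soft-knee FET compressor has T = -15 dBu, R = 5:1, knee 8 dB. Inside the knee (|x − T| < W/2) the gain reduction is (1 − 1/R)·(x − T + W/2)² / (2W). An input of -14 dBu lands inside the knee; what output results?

x − T + W/2 = -14 − (-15) + 4 = 5.
GR = (1 − 1/5) × 5² / 16 = 0.8 × 25 / 16 = 1.25 dB.
Output = -14 − 1.25 = -15.25 dBu.

-15.25 dBu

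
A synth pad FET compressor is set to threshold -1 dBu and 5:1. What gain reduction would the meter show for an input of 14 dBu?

12 dB

Overshoot = 14 − (-1) = 15 dB.
A 5:1 ratio leaves 3 dB of that excess.
GR = overshoot in − overshoot out = 15 − 3 = 12 dB.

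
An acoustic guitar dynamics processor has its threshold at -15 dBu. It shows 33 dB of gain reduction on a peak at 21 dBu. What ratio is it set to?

12:1

Input overshoot = 21 − (-15) = 36 dB.
Output overshoot = 36 − 33 = 3 dB.
Ratio = input overshoot / output overshoot = 36 / 3 = 12.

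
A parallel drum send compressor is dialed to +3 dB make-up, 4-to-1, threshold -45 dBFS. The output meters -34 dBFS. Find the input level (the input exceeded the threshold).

Before make-up, the level was -34 − 3 = -37 dBFS.
That's 8 dB above the -45 dBFS threshold.
Input overshoot = R × output overshoot = 32 dB → input = -45 + 32 = -13 dBFS.

-13 dBFS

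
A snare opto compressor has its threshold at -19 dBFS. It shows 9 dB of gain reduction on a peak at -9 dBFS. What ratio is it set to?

Input overshoot = -9 − (-19) = 10 dB.
Output overshoot = 10 − 9 = 1 dB.
Ratio = input overshoot / output overshoot = 10 / 1 = 10.

10:1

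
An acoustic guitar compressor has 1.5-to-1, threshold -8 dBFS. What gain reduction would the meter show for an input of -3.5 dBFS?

-3.5 dBFS exceeds the threshold by 4.5 dB.
A 1.5:1 ratio leaves 3 dB of that excess.
GR = overshoot in − overshoot out = 4.5 − 3 = 1.5 dB.

1.5 dB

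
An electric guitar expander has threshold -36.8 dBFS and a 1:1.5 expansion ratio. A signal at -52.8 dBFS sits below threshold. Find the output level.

The input is 16 dB below the -36.8 dBFS threshold.
A 1:1.5 expander multiplies undershoot by 1.5: 16 × 1.5 = 24 dB below threshold.
Output = -36.8 − 24 = -60.8 dBFS.

-60.8 dBFS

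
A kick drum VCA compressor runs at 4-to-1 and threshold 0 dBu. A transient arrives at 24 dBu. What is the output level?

6 dBu

24 dBu sits 24 dB over threshold.
4:1 compression reduces that to 24/4 = 6 dB over.
Output = 0 + 6 = 6 dBu.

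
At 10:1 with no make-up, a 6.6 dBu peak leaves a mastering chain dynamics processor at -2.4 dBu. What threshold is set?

Gain reduction = 6.6 − (-2.4) = 9 dB; output overshoot = GR / (R − 1) = 9 / 9 = 1 dB.
Threshold = output − output overshoot = -2.4 − 1 = -3.4 dBu.

-3.4 dBu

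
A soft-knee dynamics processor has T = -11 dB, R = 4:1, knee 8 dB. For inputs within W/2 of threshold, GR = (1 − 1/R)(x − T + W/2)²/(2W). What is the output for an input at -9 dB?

x − T + W/2 = -9 − (-11) + 4 = 6.
GR = (1 − 1/4) × 6² / 16 = 0.75 × 36 / 16 = 1.6875 dB.
Output = -9 − 1.6875 = -10.6875 dB.

-10.6875 dB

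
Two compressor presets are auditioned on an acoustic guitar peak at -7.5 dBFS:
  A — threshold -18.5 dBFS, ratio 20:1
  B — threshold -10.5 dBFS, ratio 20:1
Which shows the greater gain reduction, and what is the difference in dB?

A: 11 dB over, compressed to 0.55 dB over, so 10.45 dB of GR.
B: 3 dB over, compressed to 0.15 dB over, so 2.85 dB of GR.
A applies 7.6 dB more gain reduction.

A, by 7.6 dB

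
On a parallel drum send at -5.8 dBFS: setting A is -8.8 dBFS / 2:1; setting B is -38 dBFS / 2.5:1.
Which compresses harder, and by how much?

A: 3 dB over, compressed to 1.5 dB over, so 1.5 dB of GR.
B: 32.2 dB over, compressed to 12.88 dB over, so 19.32 dB of GR.
Difference: 17.82 dB in favour of B.

B, by 17.82 dB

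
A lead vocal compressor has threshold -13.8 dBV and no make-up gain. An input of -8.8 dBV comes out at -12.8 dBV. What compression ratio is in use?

5:1

Input overshoot = -8.8 − (-13.8) = 5 dB; output overshoot = -12.8 − (-13.8) = 1 dB.
Ratio = 5 / 1 = 5.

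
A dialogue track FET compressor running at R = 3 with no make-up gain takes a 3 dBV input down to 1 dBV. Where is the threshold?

Gain reduction = 3 − 1 = 2 dB; output overshoot = GR / (R − 1) = 2 / 2 = 1 dB.
Threshold = output − output overshoot = 1 − 1 = 0 dBV.

0 dBV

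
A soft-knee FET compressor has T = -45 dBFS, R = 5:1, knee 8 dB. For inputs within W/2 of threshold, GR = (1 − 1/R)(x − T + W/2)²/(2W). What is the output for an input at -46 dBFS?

-46.45 dBFS

x − T + W/2 = -46 − (-45) + 4 = 3.
GR = (1 − 1/5) × 3² / 16 = 0.8 × 9 / 16 = 0.45 dB.
Output = -46 − 0.45 = -46.45 dBFS.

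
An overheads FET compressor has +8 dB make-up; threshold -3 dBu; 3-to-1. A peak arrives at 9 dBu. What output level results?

9 dBu

Overshoot: 9 − (-3) = 12 dB.
The 12 dB excess becomes 4 dB after 3:1 reduction.
Output = -3 + 4 = 1 dBu; make-up adds 8 dB, giving 9 dBu.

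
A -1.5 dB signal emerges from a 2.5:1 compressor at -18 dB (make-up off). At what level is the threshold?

-29 dB

Let T be the threshold. Output overshoot = (input overshoot)/R, so -18 − T = (-1.5 − T)/2.5.
2.5·(-18 − T) = -1.5 − T → 1.5·T = -45 − (-1.5) = -43.5.
T = -43.5/1.5 = -29 dB.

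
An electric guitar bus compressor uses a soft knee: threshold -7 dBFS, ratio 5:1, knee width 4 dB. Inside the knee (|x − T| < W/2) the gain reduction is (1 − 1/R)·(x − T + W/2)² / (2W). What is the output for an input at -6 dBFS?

-6.9 dBFS

x − T + W/2 = -6 − (-7) + 2 = 3.
GR = (1 − 1/5) × 3² / 8 = 0.8 × 9 / 8 = 0.9 dB.
Output = -6 − 0.9 = -6.9 dBFS.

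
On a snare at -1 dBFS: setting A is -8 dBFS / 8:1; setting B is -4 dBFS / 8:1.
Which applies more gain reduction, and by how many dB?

A, by 3.5 dB

A: GR = 7 − 7/8 = 6.125 dB.
B: GR = 3 − 3/8 = 2.625 dB.
A reduces 3.5 dB more.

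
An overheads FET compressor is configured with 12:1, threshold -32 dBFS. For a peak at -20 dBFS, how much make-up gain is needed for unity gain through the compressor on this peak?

The peak compresses to -32 + 12/12 = -31 dBFS.
To reach -20 dBFS requires -20 − (-31) = 11 dB of make-up.

11 dB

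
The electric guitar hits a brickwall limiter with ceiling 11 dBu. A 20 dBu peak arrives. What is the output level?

11 dBu

A brickwall limiter is an ∞:1 compressor: any input above the ceiling is clamped to 11 dBu.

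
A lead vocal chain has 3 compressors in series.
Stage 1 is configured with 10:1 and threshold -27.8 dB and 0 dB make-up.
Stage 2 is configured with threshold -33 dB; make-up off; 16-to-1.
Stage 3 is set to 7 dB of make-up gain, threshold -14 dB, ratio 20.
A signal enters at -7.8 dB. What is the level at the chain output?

Stage 1: 20 dB above -27.8 dB, reduced 10:1 to 2 dB above → -25.8 dB.
Stage 2: -25.8 dB is 7.2 dB over -33 dB; at 16:1 that becomes 0.45 dB over, giving -32.55 dB.
Stage 3: -32.55 dB ≤ -14 dB, so stage 3 doesn't engage; make-up brings it to -25.55 dB.

-25.55 dB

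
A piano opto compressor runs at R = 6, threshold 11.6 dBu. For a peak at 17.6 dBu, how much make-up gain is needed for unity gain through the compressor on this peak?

5 dB

The peak compresses to 11.6 + 6/6 = 12.6 dBu.
To reach 17.6 dBu requires 17.6 − 12.6 = 5 dB of make-up.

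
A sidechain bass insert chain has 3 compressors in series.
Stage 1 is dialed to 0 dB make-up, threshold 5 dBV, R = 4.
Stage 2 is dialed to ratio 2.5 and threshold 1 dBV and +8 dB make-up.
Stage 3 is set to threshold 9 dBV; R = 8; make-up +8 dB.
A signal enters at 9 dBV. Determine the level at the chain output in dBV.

Stage 1: overshoot 4 dB → 4/4 = 1 dB → 6 dBV.
Stage 2: 6 dBV is 5 dB over 1 dBV; at 2.5:1 that becomes 2 dB over, giving 3 dBV; +8 dB make-up → 11 dBV.
Stage 3: overshoot 2 dB → 2/8 = 0.25 dB → 9.25 dBV; +8 dB make-up → 17.25 dBV.

17.25 dBV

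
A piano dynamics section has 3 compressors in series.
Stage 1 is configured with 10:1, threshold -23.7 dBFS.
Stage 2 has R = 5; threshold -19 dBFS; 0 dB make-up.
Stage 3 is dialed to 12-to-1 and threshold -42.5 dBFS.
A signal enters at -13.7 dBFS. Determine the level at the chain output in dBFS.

-40.85 dBFS

Stage 1: -13.7 dBFS is 10 dB over -23.7 dBFS; at 10:1 that becomes 1 dB over, giving -22.7 dBFS.
Stage 2: below threshold (-22.7 ≤ -19); passes unchanged; output -22.7 dBFS.
Stage 3: -22.7 dBFS is 19.8 dB over -42.5 dBFS; at 12:1 that becomes 1.65 dB over, giving -40.85 dBFS.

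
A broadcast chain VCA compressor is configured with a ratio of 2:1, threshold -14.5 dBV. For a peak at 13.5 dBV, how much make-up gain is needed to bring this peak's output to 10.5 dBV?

11 dB

Without make-up, output = threshold + overshoot/2 = -14.5 + 14 = -0.5 dBV.
Gap to target: 11 dB.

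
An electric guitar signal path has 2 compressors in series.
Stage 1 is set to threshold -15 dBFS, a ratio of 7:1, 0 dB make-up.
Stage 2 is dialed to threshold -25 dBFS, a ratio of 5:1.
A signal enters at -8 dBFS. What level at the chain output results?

-22.8 dBFS

Stage 1: overshoot 7 dB → 7/7 = 1 dB → -14 dBFS.
Stage 2: overshoot 11 dB → 11/5 = 2.2 dB → -22.8 dBFS.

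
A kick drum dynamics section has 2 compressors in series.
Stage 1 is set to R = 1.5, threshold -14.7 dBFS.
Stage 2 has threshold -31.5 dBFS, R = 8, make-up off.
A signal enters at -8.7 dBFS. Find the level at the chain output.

Stage 1: overshoot 6 dB → 6/1.5 = 4 dB → -10.7 dBFS.
Stage 2: overshoot 20.8 dB → 20.8/8 = 2.6 dB → -28.9 dBFS.

-28.9 dBFS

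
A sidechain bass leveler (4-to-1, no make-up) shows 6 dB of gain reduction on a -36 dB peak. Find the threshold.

-44 dB

Let T be the threshold. Output overshoot = (input overshoot)/R, so -42 − T = (-36 − T)/4.
4·(-42 − T) = -36 − T → 3·T = -168 − (-36) = -132.
T = -132/3 = -44 dB.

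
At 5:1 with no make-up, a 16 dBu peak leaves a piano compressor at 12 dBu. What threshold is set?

11 dBu

Gain reduction = 16 − 12 = 4 dB; output overshoot = GR / (R − 1) = 4 / 4 = 1 dB.
Threshold = output − output overshoot = 12 − 1 = 11 dBu.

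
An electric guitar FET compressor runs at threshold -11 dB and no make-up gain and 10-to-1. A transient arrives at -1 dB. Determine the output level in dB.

-10 dB

The input is 10 dB above the -11 dB threshold.
The 10 dB excess becomes 1 dB after 10:1 reduction.
So the level is -11 + 1 = -10 dB.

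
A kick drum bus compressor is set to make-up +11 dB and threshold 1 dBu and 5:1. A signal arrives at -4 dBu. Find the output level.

7 dBu

-4 dBu is 5 dB below the 1 dBu threshold, so no gain reduction is applied.
Make-up gain adds 11 dB: -4 + 11 = 7 dBu.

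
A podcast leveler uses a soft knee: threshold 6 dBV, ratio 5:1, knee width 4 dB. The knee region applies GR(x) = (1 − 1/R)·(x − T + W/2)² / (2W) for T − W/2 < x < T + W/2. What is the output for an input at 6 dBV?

5.6 dBV

x − T + W/2 = 6 − 6 + 2 = 2.
GR = (1 − 1/5) × 2² / 8 = 0.8 × 4 / 8 = 0.4 dB.
Output = 6 − 0.4 = 5.6 dBV.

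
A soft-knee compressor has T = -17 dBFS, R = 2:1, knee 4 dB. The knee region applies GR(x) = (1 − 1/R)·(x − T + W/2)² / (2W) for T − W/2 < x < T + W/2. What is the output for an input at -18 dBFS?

x − T + W/2 = -18 − (-17) + 2 = 1.
GR = (1 − 1/2) × 1² / 8 = 0.5 × 1 / 8 = 0.0625 dB.
Output = -18 − 0.0625 = -18.0625 dBFS.

-18.0625 dBFS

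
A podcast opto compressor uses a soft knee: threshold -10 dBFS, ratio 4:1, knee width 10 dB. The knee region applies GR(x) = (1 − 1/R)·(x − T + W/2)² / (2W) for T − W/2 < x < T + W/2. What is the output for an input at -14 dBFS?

-14.0375 dBFS

x − T + W/2 = -14 − (-10) + 5 = 1.
GR = (1 − 1/4) × 1² / 20 = 0.75 × 1 / 20 = 0.0375 dB.
Output = -14 − 0.0375 = -14.0375 dBFS.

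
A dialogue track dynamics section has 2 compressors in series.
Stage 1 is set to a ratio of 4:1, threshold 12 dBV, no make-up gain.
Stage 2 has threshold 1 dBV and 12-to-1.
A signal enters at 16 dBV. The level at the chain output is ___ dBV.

Stage 1: 4 dB above 12 dBV, reduced 4:1 to 1 dB above → 13 dBV.
Stage 2: overshoot 12 dB → 12/12 = 1 dB → 2 dBV.

2 dBV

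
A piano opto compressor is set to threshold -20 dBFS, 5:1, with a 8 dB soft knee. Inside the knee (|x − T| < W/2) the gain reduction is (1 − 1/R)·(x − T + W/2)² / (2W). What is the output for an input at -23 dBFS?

x − T + W/2 = -23 − (-20) + 4 = 1.
GR = (1 − 1/5) × 1² / 16 = 0.8 × 1 / 16 = 0.05 dB.
Output = -23 − 0.05 = -23.05 dBFS.

-23.05 dBFS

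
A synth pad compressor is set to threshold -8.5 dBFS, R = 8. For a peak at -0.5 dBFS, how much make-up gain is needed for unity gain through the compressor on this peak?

Without make-up, output = threshold + overshoot/8 = -8.5 + 1 = -7.5 dBFS.
Gap to target: 7 dB.

7 dB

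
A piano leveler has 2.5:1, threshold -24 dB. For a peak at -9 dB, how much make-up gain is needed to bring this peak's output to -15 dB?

3 dB

Overshoot 15 dB → 15/2.5 = 6 dB after compression, so the compressed level is -24 + 6 = -18 dB.
Make-up = target − compressed = -15 − (-18) = 3 dB.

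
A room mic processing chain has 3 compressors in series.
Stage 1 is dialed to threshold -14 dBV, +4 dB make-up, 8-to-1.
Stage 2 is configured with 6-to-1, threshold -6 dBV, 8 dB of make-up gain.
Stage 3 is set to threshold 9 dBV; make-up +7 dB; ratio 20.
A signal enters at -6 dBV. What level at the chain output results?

6 dBV

Stage 1: overshoot 8 dB → 8/8 = 1 dB → -13 dBV; +4 dB make-up → -9 dBV.
Stage 2: -9 dBV is at or below the -6 dBV threshold — no compression; make-up brings it to -1 dBV.
Stage 3: -1 dBV is at or below the 9 dBV threshold — no compression; make-up brings it to 6 dBV.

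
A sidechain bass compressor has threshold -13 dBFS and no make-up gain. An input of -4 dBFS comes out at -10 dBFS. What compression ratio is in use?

3:1

Input overshoot = -4 − (-13) = 9 dB; output overshoot = -10 − (-13) = 3 dB.
Ratio = 9 / 3 = 3.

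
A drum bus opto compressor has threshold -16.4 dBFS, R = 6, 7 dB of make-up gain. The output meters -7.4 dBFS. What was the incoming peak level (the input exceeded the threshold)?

-4.4 dBFS

Stripping the +7 dB make-up gives -14.4 dBFS at the gain stage.
Post-compression overshoot = -14.4 − (-16.4) = 2 dB.
Input overshoot = R × output overshoot = 12 dB → input = -16.4 + 12 = -4.4 dBFS.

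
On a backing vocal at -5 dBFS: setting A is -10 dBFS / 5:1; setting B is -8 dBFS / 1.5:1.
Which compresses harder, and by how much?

A: 5 dB over, compressed to 1 dB over, so 4 dB of GR.
B: 3 dB over, compressed to 2 dB over, so 1 dB of GR.
A applies 3 dB more gain reduction.

A, by 3 dB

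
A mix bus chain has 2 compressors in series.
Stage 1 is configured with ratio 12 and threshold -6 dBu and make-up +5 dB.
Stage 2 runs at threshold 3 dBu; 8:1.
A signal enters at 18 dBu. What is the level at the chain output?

1 dBu

Stage 1: 24 dB above -6 dBu, reduced 12:1 to 2 dB above → -4 dBu; +5 dB make-up → 1 dBu.
Stage 2: 1 dBu ≤ 3 dBu, so stage 2 doesn't engage; output 1 dBu.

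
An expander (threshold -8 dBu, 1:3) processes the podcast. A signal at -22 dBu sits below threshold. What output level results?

-50 dBu

Undershoot = (-8) − (-22) = 14 dB.
At 1:3, that expands to 42 dB under threshold.
Output = -8 − 42 = -50 dBu.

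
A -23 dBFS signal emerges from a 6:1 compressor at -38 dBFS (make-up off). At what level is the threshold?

-41 dBFS

Gain reduction = -23 − (-38) = 15 dB; output overshoot = GR / (R − 1) = 15 / 5 = 3 dB.
Threshold = output − output overshoot = -38 − 3 = -41 dBFS.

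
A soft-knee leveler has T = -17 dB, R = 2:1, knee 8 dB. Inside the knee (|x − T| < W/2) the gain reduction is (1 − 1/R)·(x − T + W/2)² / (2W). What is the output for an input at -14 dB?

-15.53125 dB

x − T + W/2 = -14 − (-17) + 4 = 7.
GR = (1 − 1/2) × 7² / 16 = 0.5 × 49 / 16 = 1.53125 dB.
Output = -14 − 1.53125 = -15.53125 dB.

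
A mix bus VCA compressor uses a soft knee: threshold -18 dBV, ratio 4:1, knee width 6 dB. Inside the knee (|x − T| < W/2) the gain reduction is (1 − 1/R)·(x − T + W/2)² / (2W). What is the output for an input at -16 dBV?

-17.5625 dBV

x − T + W/2 = -16 − (-18) + 3 = 5.
GR = (1 − 1/4) × 5² / 12 = 0.75 × 25 / 12 = 1.5625 dB.
Output = -16 − 1.5625 = -17.5625 dBV.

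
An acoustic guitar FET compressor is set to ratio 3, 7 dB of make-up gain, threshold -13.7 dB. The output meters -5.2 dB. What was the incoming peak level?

Before make-up, the level was -5.2 − 7 = -12.2 dB.
The compressed level sits -12.2 − (-13.7) = 1.5 dB over threshold.
Input overshoot = R × output overshoot = 4.5 dB → input = -13.7 + 4.5 = -9.2 dB.

-9.2 dB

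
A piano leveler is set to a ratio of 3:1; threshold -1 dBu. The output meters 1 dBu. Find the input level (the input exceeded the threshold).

That's 2 dB above the -1 dBu threshold.
Input overshoot = R × output overshoot = 6 dB → input = -1 + 6 = 5 dBu.

5 dBu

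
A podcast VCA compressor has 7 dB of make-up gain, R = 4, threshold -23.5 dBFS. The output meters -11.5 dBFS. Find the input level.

-3.5 dBFS

Stripping the +7 dB make-up gives -18.5 dBFS at the gain stage.
Post-compression overshoot = -18.5 − (-23.5) = 5 dB.
Before 4:1 compression the overshoot was 5 × 4 = 20 dB, so input = -23.5 + 20 = -3.5 dBFS.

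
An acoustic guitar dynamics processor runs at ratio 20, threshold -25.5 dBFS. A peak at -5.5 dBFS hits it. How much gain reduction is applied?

-5.5 dBFS exceeds the threshold by 20 dB.
At 20:1, output sits 20/20 = 1 dB above threshold.
GR = overshoot in − overshoot out = 20 − 1 = 19 dB.

19 dB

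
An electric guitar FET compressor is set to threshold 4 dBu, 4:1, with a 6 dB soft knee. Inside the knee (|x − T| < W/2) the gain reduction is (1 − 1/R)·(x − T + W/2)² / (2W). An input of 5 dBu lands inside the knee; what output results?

4 dBu

x − T + W/2 = 5 − 4 + 3 = 4.
GR = (1 − 1/4) × 4² / 12 = 0.75 × 16 / 12 = 1 dB.
Output = 5 − 1 = 4 dBu.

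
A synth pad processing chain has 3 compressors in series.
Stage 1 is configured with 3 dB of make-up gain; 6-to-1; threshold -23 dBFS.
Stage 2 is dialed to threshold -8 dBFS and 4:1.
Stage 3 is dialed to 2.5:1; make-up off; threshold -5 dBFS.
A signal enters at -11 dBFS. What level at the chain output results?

Stage 1: 12 dB above -23 dBFS, reduced 6:1 to 2 dB above → -21 dBFS; +3 dB make-up → -18 dBFS.
Stage 2: -18 dBFS ≤ -8 dBFS, so stage 2 doesn't engage; output -18 dBFS.
Stage 3: -18 dBFS ≤ -5 dBFS, so stage 3 doesn't engage; output -18 dBFS.

-18 dBFS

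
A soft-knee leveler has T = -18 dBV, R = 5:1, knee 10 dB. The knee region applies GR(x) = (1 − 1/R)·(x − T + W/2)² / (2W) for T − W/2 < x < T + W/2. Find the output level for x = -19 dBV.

-19.64 dBV

x − T + W/2 = -19 − (-18) + 5 = 4.
GR = (1 − 1/5) × 4² / 20 = 0.8 × 16 / 20 = 0.64 dB.
Output = -19 − 0.64 = -19.64 dBV.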